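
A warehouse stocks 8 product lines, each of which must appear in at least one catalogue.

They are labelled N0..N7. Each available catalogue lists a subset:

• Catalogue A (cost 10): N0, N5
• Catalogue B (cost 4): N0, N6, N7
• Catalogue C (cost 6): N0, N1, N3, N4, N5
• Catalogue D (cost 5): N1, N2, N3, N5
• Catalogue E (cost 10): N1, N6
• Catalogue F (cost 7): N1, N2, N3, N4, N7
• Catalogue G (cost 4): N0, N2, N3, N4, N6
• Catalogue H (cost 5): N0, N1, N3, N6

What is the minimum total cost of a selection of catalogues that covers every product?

B, D, G together cover every product (B ∪ D ∪ G = {N0, N1, N2, N3, N4, N5, N6, N7}); total cost 4 + 5 + 4 = 13.
No covering selection has total cost below 13.

13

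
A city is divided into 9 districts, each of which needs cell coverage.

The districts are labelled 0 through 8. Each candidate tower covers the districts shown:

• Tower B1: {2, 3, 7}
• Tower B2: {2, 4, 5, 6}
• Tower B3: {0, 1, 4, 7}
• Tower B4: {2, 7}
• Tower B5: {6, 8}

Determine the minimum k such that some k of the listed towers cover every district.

4

Take {B1, B2, B3, B5}. Their union is {0, 1, 2, 3, 4, 5, 6, 7, 8}, which is all 9 districts.
No 3 of the 5 towers cover everything (all 10 combinations miss at least one district), so 4 is optimal.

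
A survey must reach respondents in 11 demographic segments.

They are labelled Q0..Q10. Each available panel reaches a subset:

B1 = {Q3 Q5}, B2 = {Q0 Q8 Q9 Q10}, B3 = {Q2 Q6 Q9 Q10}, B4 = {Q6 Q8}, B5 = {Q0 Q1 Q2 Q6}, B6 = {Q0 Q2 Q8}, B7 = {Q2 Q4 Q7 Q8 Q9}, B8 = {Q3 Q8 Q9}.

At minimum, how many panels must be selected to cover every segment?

4

Take {B1, B2, B5, B7}. Their union is {Q0, Q1, Q2, Q3, Q4, Q5, Q6, Q7, Q8, Q9, Q10}, which is all 11 segments.
No 3 of the 8 panels cover everything (all 56 combinations miss at least one segment), so 4 is optimal.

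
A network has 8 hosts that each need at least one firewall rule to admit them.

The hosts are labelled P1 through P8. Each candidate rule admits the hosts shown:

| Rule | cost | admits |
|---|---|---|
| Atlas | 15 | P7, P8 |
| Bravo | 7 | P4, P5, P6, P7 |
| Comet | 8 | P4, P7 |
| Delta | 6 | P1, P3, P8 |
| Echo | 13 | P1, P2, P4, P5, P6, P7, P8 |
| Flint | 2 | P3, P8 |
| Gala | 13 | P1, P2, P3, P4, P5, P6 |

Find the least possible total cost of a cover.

Echo, Flint together cover every host (Echo ∪ Flint = {P1, P2, P3, P4, P5, P6, P7, P8}); total cost 13 + 2 = 15.
The greedy pick Flint, Bravo, Delta, Echo costs 28; no covering selection beats 15.

15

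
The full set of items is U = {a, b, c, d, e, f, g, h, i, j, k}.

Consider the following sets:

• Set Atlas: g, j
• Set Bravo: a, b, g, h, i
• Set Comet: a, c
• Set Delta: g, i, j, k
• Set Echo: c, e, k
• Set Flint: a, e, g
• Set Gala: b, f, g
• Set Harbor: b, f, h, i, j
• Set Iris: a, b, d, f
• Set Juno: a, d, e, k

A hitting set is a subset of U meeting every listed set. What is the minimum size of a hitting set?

The 4 items {b, c, g, k} hit every set.
No choice of 3 items meets every set, so 4 is the minimum.

4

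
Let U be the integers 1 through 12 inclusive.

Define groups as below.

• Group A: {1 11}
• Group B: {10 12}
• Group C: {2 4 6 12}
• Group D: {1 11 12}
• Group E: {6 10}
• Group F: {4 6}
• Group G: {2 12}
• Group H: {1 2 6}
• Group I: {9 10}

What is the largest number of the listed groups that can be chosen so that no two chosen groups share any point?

A, F, G, I are pairwise disjoint (A={1,11}; F={4,6}; G={2,12}; I={9,10}).
Every remaining group overlaps one of these, and no 5 of the listed groups are pairwise disjoint, so 4 is the maximum.

4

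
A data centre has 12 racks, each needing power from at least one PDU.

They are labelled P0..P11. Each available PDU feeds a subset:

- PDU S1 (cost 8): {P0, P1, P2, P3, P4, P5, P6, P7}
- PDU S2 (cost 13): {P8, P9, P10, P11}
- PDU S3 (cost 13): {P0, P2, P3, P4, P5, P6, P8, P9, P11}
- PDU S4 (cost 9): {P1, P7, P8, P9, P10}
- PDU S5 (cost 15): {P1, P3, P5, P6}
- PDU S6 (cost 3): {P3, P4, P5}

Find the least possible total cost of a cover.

21

S1, S2 together cover every rack (S1 ∪ S2 = {P0, P1, P2, P3, P4, P5, P6, P7, P8, P9, P10, P11}); total cost 8 + 13 = 21.
The greedy pick S1, S4, S2 costs 30; no covering selection beats 21.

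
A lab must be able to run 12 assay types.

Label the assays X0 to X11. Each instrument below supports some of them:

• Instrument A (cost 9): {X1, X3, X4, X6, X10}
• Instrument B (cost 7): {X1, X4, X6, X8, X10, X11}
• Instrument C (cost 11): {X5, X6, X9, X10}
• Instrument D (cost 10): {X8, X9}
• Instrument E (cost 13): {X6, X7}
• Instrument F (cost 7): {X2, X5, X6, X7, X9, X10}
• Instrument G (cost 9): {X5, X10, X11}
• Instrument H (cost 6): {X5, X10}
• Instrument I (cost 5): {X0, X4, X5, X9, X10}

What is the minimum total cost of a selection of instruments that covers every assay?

28

A, B, F, I together cover every assay (A ∪ B ∪ F ∪ I = {X0, X1, X2, X3, X4, X5, X6, X7, X8, X9, X10, X11}); total cost 9 + 7 + 7 + 5 = 28.
No covering selection has total cost below 28.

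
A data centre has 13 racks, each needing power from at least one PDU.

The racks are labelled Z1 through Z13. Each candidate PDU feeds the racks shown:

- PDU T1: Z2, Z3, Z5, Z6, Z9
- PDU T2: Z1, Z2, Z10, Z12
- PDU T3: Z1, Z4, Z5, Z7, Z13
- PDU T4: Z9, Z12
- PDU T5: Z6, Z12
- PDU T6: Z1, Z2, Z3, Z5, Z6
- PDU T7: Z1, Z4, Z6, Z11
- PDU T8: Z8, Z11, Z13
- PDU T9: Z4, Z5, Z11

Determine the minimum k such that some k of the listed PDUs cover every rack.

4

Take {T1, T2, T3, T8}. Their union is {Z1, Z2, Z3, Z4, Z5, Z6, Z7, Z8, Z9, Z10, Z11, Z12, Z13}, which is all 13 racks.
Only T2 contains Z10, so T2 is forced; the remaining 9 racks need at least 3 more PDUs (each remaining PDU adds at most 4) — so at least 4 PDUs are needed, and 4 is optimal.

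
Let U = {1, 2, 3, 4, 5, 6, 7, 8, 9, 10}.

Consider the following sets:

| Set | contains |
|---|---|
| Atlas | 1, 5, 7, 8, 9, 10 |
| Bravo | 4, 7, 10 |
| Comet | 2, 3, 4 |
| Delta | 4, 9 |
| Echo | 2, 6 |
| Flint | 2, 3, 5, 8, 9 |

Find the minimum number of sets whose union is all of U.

Atlas and Comet and Echo together: Atlas ∪ Comet ∪ Echo = {1, 2, 3, 4, 5, 6, 7, 8, 9, 10} — every item is covered.
Only Atlas contains 1, so Atlas is forced; the remaining 4 items need at least 2 more sets (each remaining set adds at most 3) — so at least 3 sets are needed, and 3 is optimal.

3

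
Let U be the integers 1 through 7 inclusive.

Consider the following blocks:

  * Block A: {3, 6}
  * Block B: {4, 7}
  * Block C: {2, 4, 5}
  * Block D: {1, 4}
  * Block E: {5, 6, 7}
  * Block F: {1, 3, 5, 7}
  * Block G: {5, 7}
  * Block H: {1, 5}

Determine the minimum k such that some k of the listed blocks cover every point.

A and C and F together: A ∪ C ∪ F = {1, 2, 3, 4, 5, 6, 7} — every point is covered.
Only C contains 2, so C is forced; the remaining 4 points need at least 2 more blocks (each remaining block adds at most 3) — so at least 3 blocks are needed, and 3 is optimal.

3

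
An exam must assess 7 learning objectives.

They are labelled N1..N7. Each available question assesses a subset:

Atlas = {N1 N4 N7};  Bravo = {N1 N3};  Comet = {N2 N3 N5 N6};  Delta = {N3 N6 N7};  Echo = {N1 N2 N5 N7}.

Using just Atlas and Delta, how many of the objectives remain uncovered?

2

Union of Atlas, Delta = {N1, N3, N4, N6, N7}.
Not covered: N2, N5 — 2 objectives.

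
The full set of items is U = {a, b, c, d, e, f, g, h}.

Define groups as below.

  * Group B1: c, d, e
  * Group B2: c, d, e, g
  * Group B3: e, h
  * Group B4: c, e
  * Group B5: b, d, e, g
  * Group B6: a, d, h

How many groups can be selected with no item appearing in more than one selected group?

B4, B6 are pairwise disjoint (B4={c,e}; B6={a,d,h}).
Every remaining group overlaps one of these, and no 3 of the listed groups are pairwise disjoint, so 2 is the maximum.

2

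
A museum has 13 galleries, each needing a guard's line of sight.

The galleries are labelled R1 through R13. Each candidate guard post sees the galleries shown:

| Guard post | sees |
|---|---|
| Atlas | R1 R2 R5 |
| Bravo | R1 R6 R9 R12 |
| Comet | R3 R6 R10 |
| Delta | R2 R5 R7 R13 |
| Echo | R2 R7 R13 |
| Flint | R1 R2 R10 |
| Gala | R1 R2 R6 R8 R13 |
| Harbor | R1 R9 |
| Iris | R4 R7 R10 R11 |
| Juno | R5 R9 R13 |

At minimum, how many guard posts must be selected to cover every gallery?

Bravo and Comet and Delta and Gala and Iris together: Bravo ∪ Comet ∪ Delta ∪ Gala ∪ Iris = {R1, R2, R3, R4, R5, R6, R7, R8, R9, R10, R11, R12, R13} — every gallery is covered.
No 4 of the 10 guard posts cover everything (all 210 combinations miss at least one gallery), so 5 is optimal.

5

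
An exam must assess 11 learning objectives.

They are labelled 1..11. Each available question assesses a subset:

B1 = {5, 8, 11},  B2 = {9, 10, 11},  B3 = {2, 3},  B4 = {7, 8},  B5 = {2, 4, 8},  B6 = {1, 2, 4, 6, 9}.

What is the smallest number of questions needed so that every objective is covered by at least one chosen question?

5

Take {B1, B2, B3, B4, B6}. Their union is {1, 2, 3, 4, 5, 6, 7, 8, 9, 10, 11}, which is all 11 objectives.
No 4 of the 6 questions cover everything (all 15 combinations miss at least one objective), so 5 is optimal.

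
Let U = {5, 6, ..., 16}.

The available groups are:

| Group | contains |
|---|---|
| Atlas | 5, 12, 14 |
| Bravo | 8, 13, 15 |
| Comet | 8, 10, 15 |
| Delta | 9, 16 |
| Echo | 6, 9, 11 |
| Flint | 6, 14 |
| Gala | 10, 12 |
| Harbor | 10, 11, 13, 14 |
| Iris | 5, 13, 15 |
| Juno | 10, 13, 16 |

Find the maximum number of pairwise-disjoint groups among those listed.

Delta, Flint, Gala, Iris are pairwise disjoint (Delta={9,16}; Flint={6,14}; Gala={10,12}; Iris={5,13,15}).
Every remaining group overlaps one of these, and no 5 of the listed groups are pairwise disjoint, so 4 is the maximum.

4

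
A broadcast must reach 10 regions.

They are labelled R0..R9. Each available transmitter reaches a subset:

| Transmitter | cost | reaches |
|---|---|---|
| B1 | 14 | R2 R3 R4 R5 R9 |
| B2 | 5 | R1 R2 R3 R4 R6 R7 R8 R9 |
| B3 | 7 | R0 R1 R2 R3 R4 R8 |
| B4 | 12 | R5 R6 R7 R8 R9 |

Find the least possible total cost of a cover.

B3, B4 together cover every region (B3 ∪ B4 = {R0, R1, R2, R3, R4, R5, R6, R7, R8, R9}); total cost 7 + 12 = 19.
The greedy pick B2, B3, B4 costs 24; no covering selection beats 19.

19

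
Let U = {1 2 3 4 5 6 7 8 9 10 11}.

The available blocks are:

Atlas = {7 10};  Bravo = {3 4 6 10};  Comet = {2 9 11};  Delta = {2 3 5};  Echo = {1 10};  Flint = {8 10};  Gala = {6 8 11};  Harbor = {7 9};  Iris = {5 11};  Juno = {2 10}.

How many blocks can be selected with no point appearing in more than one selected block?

Delta, Echo, Gala, Harbor are pairwise disjoint (Delta={2,3,5}; Echo={1,10}; Gala={6,8,11}; Harbor={7,9}).
Every remaining block overlaps one of these, and no 5 of the listed blocks are pairwise disjoint, so 4 is the maximum.

4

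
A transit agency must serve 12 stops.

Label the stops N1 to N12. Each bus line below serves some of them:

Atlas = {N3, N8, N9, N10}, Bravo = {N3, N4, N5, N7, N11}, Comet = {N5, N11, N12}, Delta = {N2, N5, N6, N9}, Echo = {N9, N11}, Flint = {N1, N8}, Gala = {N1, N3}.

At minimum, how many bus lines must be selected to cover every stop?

5

Take {Atlas, Bravo, Comet, Delta, Flint}. Their union is {N1, N2, N3, N4, N5, N6, N7, N8, N9, N10, N11, N12}, which is all 12 stops.
No 4 of the 7 bus lines cover everything (all 35 combinations miss at least one stop), so 5 is optimal.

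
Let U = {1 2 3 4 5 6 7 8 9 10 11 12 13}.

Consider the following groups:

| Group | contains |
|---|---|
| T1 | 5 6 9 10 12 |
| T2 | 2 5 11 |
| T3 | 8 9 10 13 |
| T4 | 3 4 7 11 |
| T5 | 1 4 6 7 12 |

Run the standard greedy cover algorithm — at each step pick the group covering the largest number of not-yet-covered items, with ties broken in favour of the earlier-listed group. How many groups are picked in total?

Greedy: pick T1 (covers 5 new) → pick T4 (covers 4 new) → pick T3 (covers 2 new) → pick T2 (covers 1 new) → pick T5 (covers 1 new). Total picks: 5.
(The true minimum cover uses only 4 groups, so greedy is not optimal here.)

5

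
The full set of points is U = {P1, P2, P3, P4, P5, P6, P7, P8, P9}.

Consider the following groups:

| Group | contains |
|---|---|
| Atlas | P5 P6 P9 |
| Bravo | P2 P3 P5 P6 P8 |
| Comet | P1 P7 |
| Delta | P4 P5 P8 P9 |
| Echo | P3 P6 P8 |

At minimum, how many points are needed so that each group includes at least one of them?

3

H = {P4, P6, P7} meets every group (each contains at least one member of H), and |H| = 3.
No choice of 2 points meets every group, so 3 is the minimum.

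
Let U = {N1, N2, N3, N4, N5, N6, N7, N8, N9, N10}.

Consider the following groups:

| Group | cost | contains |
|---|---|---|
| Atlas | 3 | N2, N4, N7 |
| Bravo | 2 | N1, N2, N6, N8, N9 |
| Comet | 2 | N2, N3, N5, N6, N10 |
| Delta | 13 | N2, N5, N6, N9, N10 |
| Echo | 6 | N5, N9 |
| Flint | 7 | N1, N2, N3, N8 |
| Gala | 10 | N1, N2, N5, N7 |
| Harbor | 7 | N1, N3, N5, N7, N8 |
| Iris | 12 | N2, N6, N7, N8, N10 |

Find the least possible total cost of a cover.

Atlas, Bravo, Comet together cover every point (Atlas ∪ Bravo ∪ Comet = {N1, N2, N3, N4, N5, N6, N7, N8, N9, N10}); total cost 3 + 2 + 2 = 7.
No covering selection has total cost below 7.

7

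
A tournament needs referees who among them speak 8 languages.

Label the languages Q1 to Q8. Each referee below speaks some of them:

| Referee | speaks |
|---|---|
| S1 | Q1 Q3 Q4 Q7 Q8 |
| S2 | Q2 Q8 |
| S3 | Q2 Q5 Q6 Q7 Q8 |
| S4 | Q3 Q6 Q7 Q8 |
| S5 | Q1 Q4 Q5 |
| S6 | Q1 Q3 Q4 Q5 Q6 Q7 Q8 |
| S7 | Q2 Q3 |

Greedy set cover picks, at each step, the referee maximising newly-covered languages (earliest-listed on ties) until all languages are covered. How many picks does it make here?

Greedy: pick S6 (covers 7 new) → pick S2 (covers 1 new). Total picks: 2.

2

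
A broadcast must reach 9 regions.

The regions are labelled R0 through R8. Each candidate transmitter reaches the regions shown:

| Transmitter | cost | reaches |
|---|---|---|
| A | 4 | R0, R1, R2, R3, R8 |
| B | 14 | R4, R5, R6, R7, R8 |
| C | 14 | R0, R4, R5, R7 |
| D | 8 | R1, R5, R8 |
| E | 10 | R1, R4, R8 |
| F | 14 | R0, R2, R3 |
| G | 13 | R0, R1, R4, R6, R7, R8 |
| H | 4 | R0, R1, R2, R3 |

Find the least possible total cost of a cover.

A, B together cover every region (A ∪ B = {R0, R1, R2, R3, R4, R5, R6, R7, R8}); total cost 4 + 14 = 18.
No covering selection has total cost below 18.

18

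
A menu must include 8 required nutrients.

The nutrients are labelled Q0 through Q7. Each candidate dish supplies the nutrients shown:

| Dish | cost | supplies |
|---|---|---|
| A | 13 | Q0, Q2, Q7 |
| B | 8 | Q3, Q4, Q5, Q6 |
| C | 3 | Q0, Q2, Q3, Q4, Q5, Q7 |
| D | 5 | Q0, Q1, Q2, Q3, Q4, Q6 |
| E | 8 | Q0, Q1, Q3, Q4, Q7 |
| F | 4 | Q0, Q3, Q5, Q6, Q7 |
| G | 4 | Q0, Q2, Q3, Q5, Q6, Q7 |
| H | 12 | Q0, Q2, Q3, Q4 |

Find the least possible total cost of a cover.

8

C, D together cover every nutrient (C ∪ D = {Q0, Q1, Q2, Q3, Q4, Q5, Q6, Q7}); total cost 3 + 5 = 8.
No covering selection has total cost below 8.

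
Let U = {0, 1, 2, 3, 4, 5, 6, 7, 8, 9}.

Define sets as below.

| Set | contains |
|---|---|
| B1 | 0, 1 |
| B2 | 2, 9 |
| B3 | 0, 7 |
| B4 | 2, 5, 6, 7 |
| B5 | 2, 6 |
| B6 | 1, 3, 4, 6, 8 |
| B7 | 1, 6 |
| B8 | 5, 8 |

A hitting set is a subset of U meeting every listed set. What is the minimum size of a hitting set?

Take H = {0, 5, 6, 9}. Each listed set contains at least one of these, so H is a hitting set of size 4.
The sets B2, B3, B7, B8 are pairwise disjoint, so any hitting set needs a separate item for each — at least 4. Hence 4 is optimal.

4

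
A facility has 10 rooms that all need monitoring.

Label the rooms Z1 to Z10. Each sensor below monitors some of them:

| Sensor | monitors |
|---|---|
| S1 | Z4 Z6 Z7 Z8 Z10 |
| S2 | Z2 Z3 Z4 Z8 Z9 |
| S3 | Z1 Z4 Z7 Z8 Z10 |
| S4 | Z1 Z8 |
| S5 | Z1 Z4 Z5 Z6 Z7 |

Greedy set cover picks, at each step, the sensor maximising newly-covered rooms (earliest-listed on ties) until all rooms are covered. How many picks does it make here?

Greedy: pick S1 (covers 5 new) → pick S2 (covers 3 new) → pick S5 (covers 2 new). Total picks: 3.

3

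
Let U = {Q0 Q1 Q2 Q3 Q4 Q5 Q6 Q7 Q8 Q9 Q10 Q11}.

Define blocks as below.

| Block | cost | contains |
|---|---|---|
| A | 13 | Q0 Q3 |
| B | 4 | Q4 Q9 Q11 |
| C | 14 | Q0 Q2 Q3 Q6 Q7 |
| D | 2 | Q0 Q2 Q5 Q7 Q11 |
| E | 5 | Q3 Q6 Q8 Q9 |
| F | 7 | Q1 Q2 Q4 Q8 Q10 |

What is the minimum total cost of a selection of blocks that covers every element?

14

D, E, F together cover every element (D ∪ E ∪ F = {Q0, Q1, Q2, Q3, Q4, Q5, Q6, Q7, Q8, Q9, Q10, Q11}); total cost 2 + 5 + 7 = 14.
No covering selection has total cost below 14.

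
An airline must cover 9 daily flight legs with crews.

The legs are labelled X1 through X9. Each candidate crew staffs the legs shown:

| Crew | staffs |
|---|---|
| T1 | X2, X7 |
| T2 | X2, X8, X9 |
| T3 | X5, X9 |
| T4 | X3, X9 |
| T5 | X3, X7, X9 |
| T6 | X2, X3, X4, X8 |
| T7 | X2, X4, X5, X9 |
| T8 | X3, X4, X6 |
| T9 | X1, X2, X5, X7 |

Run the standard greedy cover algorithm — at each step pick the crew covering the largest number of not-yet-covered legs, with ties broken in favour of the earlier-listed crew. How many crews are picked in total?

Greedy: pick T6 (covers 4 new) → pick T9 (covers 3 new) → pick T2 (covers 1 new) → pick T8 (covers 1 new). Total picks: 4.
(The true minimum cover uses only 3 crews, so greedy is not optimal here.)

4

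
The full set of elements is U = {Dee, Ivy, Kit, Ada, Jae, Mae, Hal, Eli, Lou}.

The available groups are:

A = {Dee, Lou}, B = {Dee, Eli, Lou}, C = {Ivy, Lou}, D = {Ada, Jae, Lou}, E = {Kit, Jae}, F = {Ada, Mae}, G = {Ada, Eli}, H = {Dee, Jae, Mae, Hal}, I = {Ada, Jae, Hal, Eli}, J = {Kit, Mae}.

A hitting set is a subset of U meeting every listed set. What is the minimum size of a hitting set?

T = {Kit, Ada, Mae, Lou} meets every group (each contains at least one member of T), and |T| = 4.
No choice of 3 elements meets every group, so 4 is the minimum.

4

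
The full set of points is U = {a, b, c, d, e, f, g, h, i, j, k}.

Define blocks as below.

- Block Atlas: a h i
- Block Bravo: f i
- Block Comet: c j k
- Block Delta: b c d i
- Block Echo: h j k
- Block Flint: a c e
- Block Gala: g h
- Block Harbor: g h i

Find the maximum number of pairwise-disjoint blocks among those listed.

3

Bravo, Echo, Flint are pairwise disjoint (Bravo={f,i}; Echo={h,j,k}; Flint={a,c,e}).
Every remaining block overlaps one of these, and no 4 of the listed blocks are pairwise disjoint, so 3 is the maximum.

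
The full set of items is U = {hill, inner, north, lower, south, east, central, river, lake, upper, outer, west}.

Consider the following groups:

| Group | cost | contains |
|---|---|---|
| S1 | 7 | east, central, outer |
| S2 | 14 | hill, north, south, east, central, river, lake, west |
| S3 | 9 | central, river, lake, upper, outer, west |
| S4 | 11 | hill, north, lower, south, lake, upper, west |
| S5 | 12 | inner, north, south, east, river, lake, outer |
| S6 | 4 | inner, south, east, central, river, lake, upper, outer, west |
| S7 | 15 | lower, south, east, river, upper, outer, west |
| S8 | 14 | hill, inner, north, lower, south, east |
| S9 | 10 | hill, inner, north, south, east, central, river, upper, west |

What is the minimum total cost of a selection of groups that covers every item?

15

S4, S6 together cover every item (S4 ∪ S6 = {hill, inner, north, lower, south, east, central, river, lake, upper, outer, west}); total cost 11 + 4 = 15.
No covering selection has total cost below 15.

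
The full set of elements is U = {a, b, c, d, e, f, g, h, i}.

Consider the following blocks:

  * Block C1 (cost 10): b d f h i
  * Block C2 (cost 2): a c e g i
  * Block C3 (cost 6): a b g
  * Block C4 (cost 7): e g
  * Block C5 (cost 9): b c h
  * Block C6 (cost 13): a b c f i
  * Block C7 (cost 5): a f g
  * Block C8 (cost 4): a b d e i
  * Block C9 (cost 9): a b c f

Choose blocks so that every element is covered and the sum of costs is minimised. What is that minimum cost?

C1, C2 together cover every element (C1 ∪ C2 = {a, b, c, d, e, f, g, h, i}); total cost 10 + 2 = 12.
The greedy pick C2, C8, C1 costs 16; no covering selection beats 12.

12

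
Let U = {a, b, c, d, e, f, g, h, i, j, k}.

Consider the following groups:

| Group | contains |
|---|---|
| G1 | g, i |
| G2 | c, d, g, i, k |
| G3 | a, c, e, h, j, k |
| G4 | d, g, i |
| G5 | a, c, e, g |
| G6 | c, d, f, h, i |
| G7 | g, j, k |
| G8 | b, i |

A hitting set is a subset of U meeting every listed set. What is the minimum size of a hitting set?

Take T = {c, g, i}. Each listed group contains at least one of these, so T is a hitting set of size 3.
No choice of 2 elements meets every group, so 3 is the minimum.

3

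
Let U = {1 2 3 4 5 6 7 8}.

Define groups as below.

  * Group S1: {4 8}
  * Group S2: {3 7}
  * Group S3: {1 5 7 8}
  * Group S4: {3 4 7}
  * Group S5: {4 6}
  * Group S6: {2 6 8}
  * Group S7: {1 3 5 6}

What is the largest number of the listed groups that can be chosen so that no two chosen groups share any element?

2

S1, S7 are pairwise disjoint (S1={4,8}; S7={1,3,5,6}).
Every remaining group overlaps one of these, and no 3 of the listed groups are pairwise disjoint, so 2 is the maximum.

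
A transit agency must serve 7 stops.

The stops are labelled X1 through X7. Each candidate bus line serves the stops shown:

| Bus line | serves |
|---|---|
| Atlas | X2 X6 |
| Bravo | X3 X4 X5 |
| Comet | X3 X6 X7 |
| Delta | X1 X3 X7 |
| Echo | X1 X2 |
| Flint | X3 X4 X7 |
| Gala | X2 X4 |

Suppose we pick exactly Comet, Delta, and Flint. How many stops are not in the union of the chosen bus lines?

Union of Comet, Delta, Flint = {X1, X3, X4, X6, X7}.
Not covered: X2, X5 — 2 stops.

2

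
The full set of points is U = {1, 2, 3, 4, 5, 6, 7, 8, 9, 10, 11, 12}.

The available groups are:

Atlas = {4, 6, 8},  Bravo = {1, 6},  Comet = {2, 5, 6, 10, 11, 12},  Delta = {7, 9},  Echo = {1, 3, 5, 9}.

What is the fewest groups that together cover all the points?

4

Atlas, Comet, Delta, and Echo cover everything between them: the union {1, 2, 3, 4, 5, 6, 7, 8, 9, 10, 11, 12} is all of U.
No 3 of the 5 groups cover everything (all 10 combinations miss at least one point), so 4 is optimal.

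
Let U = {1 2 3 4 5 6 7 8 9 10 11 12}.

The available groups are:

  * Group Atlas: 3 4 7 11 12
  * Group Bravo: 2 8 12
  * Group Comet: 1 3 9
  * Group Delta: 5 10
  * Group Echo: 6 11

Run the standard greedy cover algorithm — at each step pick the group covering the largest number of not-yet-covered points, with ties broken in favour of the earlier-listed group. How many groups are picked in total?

5

Greedy: pick Atlas (covers 5 new) → pick Bravo (covers 2 new) → pick Comet (covers 2 new) → pick Delta (covers 2 new) → pick Echo (covers 1 new). Total picks: 5.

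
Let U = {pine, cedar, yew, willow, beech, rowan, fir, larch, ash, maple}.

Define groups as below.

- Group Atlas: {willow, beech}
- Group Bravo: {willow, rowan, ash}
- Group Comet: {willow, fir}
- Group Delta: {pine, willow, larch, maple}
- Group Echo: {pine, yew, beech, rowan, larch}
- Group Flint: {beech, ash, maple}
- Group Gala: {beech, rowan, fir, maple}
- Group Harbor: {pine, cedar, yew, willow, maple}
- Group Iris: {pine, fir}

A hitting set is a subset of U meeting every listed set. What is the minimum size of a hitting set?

3

The 3 items {willow, beech, fir} hit every group.
No choice of 2 items meets every group, so 3 is the minimum.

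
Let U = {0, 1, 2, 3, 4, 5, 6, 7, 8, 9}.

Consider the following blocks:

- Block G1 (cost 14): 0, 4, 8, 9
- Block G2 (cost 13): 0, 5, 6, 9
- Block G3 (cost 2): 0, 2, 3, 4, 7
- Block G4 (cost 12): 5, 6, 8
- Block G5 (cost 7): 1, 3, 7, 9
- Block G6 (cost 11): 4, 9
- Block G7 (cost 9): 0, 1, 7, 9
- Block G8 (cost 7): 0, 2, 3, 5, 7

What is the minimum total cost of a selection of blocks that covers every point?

21

G3, G4, G5 together cover every point (G3 ∪ G4 ∪ G5 = {0, 1, 2, 3, 4, 5, 6, 7, 8, 9}); total cost 2 + 12 + 7 = 21.
No covering selection has total cost below 21.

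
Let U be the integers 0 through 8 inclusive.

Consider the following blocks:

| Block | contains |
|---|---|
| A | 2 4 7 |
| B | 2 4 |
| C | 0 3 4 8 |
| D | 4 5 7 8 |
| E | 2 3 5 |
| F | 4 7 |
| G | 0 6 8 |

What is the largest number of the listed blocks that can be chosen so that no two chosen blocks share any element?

E, F, G are pairwise disjoint (E={2,3,5}; F={4,7}; G={0,6,8}).
Every remaining block overlaps one of these, and no 4 of the listed blocks are pairwise disjoint, so 3 is the maximum.

3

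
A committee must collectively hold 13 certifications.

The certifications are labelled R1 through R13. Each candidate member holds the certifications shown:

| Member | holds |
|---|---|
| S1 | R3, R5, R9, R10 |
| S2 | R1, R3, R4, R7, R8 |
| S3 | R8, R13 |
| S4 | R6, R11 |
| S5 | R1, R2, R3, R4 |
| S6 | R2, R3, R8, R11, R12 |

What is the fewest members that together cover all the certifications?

Take {S1, S2, S3, S4, S6}. Their union is {R1, R2, R3, R4, R5, R6, R7, R8, R9, R10, R11, R12, R13}, which is all 13 certifications.
No 4 of the 6 members cover everything (all 15 combinations miss at least one certification), so 5 is optimal.

5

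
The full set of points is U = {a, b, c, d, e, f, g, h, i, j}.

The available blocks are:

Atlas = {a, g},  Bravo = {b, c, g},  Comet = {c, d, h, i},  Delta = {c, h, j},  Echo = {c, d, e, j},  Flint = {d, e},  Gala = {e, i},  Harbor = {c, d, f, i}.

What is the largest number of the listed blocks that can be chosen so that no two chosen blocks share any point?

Atlas, Delta, Gala are pairwise disjoint (Atlas={a,g}; Delta={c,h,j}; Gala={e,i}).
Every remaining block overlaps one of these, and no 4 of the listed blocks are pairwise disjoint, so 3 is the maximum.

3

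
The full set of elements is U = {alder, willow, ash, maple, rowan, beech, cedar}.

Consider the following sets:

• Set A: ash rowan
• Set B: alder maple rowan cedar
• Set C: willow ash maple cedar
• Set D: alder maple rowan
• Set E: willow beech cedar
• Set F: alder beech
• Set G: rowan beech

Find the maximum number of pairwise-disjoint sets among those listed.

C, F are pairwise disjoint (C={willow,ash,maple,cedar}; F={alder,beech}).
Every remaining set overlaps one of these, and no 3 of the listed sets are pairwise disjoint, so 2 is the maximum.

2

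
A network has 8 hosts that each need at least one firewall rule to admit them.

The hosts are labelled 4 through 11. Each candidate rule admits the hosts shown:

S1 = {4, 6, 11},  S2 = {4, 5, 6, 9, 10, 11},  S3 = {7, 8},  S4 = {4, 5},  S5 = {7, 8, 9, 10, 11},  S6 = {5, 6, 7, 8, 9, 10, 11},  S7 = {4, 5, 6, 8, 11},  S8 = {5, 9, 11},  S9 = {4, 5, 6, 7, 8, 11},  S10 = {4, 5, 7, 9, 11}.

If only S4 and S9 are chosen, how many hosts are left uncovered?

Union of S4, S9 = {4, 5, 6, 7, 8, 11}.
Not covered: 9, 10 — 2 hosts.

2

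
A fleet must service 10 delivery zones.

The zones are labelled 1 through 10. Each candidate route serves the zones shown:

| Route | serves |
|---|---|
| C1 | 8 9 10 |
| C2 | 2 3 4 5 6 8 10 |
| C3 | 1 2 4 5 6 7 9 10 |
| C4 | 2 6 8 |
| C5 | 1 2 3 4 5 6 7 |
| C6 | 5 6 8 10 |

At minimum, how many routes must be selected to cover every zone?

2

Take {C2, C3}. Their union is {1, 2, 3, 4, 5, 6, 7, 8, 9, 10}, which is all 10 zones.
No single route has all 10 zones (the largest, C3, has 8), so 2 is optimal.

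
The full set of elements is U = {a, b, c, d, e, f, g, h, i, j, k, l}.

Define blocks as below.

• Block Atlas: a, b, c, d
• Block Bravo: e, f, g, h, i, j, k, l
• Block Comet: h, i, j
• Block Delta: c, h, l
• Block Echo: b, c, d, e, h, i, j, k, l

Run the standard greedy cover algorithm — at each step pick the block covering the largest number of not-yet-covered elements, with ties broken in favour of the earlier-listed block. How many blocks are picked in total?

Greedy: pick Echo (covers 9 new) → pick Bravo (covers 2 new) → pick Atlas (covers 1 new). Total picks: 3.
(The true minimum cover uses only 2 blocks, so greedy is not optimal here.)

3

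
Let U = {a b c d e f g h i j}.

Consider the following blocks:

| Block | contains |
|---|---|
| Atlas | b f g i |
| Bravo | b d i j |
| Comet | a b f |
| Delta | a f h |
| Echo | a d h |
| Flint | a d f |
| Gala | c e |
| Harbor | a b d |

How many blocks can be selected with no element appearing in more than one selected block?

Atlas, Echo, Gala are pairwise disjoint (Atlas={b,f,g,i}; Echo={a,d,h}; Gala={c,e}).
Every remaining block overlaps one of these, and no 4 of the listed blocks are pairwise disjoint, so 3 is the maximum.

3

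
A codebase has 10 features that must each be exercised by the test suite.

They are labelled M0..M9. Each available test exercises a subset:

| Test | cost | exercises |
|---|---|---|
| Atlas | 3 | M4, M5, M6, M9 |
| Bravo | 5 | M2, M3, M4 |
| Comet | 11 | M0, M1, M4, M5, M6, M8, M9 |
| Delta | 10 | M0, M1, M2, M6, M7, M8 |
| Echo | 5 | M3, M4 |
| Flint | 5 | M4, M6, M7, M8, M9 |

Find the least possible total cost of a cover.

18

Atlas, Delta, Echo together cover every feature (Atlas ∪ Delta ∪ Echo = {M0, M1, M2, M3, M4, M5, M6, M7, M8, M9}); total cost 3 + 10 + 5 = 18.
No covering selection has total cost below 18.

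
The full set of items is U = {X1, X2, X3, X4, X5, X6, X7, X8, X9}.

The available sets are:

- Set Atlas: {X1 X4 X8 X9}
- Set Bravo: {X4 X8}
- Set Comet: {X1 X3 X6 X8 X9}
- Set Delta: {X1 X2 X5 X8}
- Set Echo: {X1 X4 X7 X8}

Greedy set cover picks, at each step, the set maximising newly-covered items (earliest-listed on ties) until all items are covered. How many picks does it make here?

3

Greedy: pick Comet (covers 5 new) → pick Delta (covers 2 new) → pick Echo (covers 2 new). Total picks: 3.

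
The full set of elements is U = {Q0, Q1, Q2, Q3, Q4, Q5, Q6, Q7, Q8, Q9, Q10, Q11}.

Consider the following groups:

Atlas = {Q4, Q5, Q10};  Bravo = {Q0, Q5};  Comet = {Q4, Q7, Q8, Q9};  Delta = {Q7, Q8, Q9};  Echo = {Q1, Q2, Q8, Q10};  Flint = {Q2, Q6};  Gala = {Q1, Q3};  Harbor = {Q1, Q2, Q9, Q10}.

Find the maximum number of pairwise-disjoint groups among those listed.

Bravo, Comet, Flint, Gala are pairwise disjoint (Bravo={Q0,Q5}; Comet={Q4,Q7,Q8,Q9}; Flint={Q2,Q6}; Gala={Q1,Q3}).
Every remaining group overlaps one of these, and no 5 of the listed groups are pairwise disjoint, so 4 is the maximum.

4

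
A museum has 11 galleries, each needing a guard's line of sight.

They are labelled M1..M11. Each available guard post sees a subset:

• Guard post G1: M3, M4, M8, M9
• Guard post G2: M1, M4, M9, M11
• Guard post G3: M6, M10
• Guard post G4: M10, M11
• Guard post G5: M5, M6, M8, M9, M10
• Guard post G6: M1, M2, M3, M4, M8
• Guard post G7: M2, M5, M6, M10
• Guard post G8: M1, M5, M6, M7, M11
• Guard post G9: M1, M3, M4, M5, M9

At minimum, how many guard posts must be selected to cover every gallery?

3

G1 and G7 and G8 together: G1 ∪ G7 ∪ G8 = {M1, M2, M3, M4, M5, M6, M7, M8, M9, M10, M11} — every gallery is covered.
Each guard post has at most 5 galleries, and 2·5 = 10 < 11 — so at least 3 guard posts are needed, and 3 is optimal.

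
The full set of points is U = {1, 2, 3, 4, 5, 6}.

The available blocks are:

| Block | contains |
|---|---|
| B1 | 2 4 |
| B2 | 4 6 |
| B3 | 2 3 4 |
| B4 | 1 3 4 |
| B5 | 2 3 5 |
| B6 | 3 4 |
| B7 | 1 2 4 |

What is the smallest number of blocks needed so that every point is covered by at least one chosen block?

3

B2, B5, and B7 cover everything between them: the union {1, 2, 3, 4, 5, 6} is all of U.
Only B5 contains 5, so B5 is forced; the remaining 3 points need at least 2 more blocks (each remaining block adds at most 2) — so at least 3 blocks are needed, and 3 is optimal.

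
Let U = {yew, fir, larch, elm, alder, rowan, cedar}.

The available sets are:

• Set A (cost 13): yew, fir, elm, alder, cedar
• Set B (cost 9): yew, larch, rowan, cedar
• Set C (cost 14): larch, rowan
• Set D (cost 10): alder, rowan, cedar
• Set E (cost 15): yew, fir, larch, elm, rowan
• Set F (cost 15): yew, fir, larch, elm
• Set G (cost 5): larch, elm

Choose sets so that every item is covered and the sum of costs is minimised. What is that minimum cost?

A, B together cover every item (A ∪ B = {yew, fir, larch, elm, alder, rowan, cedar}); total cost 13 + 9 = 22.
No covering selection has total cost below 22.

22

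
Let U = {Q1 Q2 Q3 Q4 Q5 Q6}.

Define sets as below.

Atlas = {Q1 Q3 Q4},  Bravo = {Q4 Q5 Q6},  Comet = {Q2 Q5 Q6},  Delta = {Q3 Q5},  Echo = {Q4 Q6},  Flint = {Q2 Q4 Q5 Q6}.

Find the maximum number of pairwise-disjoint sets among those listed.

2

Delta, Echo are pairwise disjoint (Delta={Q3,Q5}; Echo={Q4,Q6}).
Every remaining set overlaps one of these, and no 3 of the listed sets are pairwise disjoint, so 2 is the maximum.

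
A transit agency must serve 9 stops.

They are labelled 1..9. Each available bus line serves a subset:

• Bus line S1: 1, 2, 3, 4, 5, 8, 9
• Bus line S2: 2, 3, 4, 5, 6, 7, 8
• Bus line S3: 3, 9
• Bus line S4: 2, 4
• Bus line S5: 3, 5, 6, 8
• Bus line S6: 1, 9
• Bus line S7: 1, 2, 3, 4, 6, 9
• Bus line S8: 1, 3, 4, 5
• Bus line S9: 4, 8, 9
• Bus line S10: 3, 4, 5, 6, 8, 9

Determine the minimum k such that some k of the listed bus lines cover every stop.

2

S2 and S6 together: S2 ∪ S6 = {1, 2, 3, 4, 5, 6, 7, 8, 9} — every stop is covered.
No single bus line has all 9 stops (the largest, S1, has 7), so 2 is optimal.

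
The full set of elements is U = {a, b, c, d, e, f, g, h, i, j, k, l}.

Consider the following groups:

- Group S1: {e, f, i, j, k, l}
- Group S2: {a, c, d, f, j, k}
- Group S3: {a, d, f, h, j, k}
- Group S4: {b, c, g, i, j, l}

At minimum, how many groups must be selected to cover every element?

3

S1 and S3 and S4 together: S1 ∪ S3 ∪ S4 = {a, b, c, d, e, f, g, h, i, j, k, l} — every element is covered.
Only S4 contains b, so S4 is forced; the remaining 6 elements need at least 2 more groups (each remaining group adds at most 5) — so at least 3 groups are needed, and 3 is optimal.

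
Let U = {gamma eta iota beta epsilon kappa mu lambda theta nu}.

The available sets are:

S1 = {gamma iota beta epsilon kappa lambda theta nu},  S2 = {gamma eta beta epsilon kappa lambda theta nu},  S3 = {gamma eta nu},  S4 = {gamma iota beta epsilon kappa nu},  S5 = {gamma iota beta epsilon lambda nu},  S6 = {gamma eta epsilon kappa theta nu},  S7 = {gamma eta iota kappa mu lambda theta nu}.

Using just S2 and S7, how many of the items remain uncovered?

0

Union of S2, S7 = {gamma, eta, iota, beta, epsilon, kappa, mu, lambda, theta, nu} — that's every item, so 0 are uncovered.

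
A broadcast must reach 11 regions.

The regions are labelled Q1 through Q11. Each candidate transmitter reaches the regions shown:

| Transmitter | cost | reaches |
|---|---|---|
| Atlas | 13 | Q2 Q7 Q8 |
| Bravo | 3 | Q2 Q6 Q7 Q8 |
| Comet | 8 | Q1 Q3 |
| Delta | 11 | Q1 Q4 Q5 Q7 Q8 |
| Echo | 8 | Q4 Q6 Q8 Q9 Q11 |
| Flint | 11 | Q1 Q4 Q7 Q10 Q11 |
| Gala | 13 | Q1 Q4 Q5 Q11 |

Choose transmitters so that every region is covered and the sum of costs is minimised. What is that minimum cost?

41

Bravo, Comet, Delta, Echo, Flint together cover every region (Bravo ∪ Comet ∪ Delta ∪ Echo ∪ Flint = {Q1, Q2, Q3, Q4, Q5, Q6, Q7, Q8, Q9, Q10, Q11}); total cost 3 + 8 + 11 + 8 + 11 = 41.
No covering selection has total cost below 41.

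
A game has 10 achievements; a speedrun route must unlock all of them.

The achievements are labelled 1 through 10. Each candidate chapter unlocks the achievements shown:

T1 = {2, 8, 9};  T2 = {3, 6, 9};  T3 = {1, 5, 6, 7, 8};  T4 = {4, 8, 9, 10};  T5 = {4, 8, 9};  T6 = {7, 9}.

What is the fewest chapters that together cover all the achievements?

4

T1 and T2 and T3 and T4 together: T1 ∪ T2 ∪ T3 ∪ T4 = {1, 2, 3, 4, 5, 6, 7, 8, 9, 10} — every achievement is covered.
No 3 of the 6 chapters cover everything (all 20 combinations miss at least one achievement), so 4 is optimal.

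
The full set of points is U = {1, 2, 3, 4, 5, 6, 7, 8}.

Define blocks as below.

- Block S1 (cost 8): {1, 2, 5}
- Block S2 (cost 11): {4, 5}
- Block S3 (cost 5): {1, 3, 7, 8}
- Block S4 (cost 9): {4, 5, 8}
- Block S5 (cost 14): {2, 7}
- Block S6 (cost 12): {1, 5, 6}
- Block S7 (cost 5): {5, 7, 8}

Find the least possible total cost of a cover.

34

S1, S3, S4, S6 together cover every point (S1 ∪ S3 ∪ S4 ∪ S6 = {1, 2, 3, 4, 5, 6, 7, 8}); total cost 8 + 5 + 9 + 12 = 34.
No covering selection has total cost below 34.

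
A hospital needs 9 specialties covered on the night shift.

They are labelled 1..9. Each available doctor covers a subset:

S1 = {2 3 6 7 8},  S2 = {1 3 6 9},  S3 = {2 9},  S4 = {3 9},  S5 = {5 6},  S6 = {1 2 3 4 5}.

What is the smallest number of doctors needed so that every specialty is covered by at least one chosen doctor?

Take {S1, S3, S6}. Their union is {1, 2, 3, 4, 5, 6, 7, 8, 9}, which is all 9 specialties.
Only S6 contains 4, so S6 is forced; the remaining 4 specialties need at least 2 more doctors (each remaining doctor adds at most 3) — so at least 3 doctors are needed, and 3 is optimal.

3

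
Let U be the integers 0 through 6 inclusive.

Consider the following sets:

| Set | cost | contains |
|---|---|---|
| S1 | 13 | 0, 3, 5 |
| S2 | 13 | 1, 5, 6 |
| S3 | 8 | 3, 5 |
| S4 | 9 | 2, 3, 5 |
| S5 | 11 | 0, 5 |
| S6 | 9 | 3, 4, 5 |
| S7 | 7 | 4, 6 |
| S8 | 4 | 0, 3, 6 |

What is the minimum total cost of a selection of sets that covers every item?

33

S2, S4, S7, S8 together cover every item (S2 ∪ S4 ∪ S7 ∪ S8 = {0, 1, 2, 3, 4, 5, 6}); total cost 13 + 9 + 7 + 4 = 33.
No covering selection has total cost below 33.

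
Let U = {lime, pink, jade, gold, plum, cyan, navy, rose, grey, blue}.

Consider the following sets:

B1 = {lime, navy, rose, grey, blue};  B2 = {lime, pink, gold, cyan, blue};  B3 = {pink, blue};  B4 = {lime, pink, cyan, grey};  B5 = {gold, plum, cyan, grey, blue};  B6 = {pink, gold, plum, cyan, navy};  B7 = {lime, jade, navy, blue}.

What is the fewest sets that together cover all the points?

B1 and B6 and B7 together: B1 ∪ B6 ∪ B7 = {lime, pink, jade, gold, plum, cyan, navy, rose, grey, blue} — every point is covered.
Only B7 contains jade, so B7 is forced; the remaining 6 points need at least 2 more sets (each remaining set adds at most 4) — so at least 3 sets are needed, and 3 is optimal.

3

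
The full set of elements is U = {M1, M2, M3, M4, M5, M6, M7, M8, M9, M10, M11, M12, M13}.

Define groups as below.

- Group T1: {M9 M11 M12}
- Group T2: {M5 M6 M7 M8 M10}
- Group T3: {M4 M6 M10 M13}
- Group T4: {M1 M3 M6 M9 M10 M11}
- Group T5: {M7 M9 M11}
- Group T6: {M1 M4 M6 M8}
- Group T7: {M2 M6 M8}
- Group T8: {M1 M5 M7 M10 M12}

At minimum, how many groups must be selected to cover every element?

T3, T4, T7, and T8 cover everything between them: the union {M1, M2, M3, M4, M5, M6, M7, M8, M9, M10, M11, M12, M13} is all of U.
Only T4 contains M3, so T4 is forced; the remaining 7 elements need at least 3 more groups (each remaining group adds at most 3) — so at least 4 groups are needed, and 4 is optimal.

4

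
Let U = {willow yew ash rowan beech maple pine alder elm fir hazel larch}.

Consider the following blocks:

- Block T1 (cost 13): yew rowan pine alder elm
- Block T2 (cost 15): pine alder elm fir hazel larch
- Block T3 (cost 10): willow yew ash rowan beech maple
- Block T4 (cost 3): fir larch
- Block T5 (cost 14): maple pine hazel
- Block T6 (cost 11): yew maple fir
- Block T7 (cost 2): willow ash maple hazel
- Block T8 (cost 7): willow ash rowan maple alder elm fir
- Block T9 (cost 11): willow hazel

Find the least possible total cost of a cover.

T2, T3 together cover every point (T2 ∪ T3 = {willow, yew, ash, rowan, beech, maple, pine, alder, elm, fir, hazel, larch}); total cost 15 + 10 = 25.
The greedy pick T7, T4, T8, T3, T1 costs 35; no covering selection beats 25.

25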